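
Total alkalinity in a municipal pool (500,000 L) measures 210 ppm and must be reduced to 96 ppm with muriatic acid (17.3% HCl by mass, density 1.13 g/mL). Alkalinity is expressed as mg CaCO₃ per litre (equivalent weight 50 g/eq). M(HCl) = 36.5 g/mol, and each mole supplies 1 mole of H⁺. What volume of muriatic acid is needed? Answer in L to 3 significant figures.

Alkalinity to neutralize: (210 − 96) = 114 mg/L as CaCO₃ × 500,000 L = 57,000 g as CaCO₃.
Equivalents of H⁺ required: 57,000 ÷ 50 g/eq = 1140 eq = 1140 mol HCl.
Mass of HCl: 1140 × 36.5 = 41,610 g.
Mass of 17.3% solution: 41,610 / 0.173 = 240,500 g.
Volume: 240,500 g ÷ 1.13 g/mL = 212,800 mL.

213 L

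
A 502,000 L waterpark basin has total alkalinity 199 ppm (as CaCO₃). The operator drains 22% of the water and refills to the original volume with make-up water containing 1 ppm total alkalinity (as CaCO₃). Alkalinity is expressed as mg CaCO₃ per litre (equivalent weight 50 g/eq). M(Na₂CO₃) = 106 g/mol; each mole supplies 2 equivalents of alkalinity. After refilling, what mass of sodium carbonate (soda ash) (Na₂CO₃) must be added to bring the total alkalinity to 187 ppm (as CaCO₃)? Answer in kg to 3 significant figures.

16.8 kg

After draining 22% and refilling: 199 × 0.78 + 1 × 0.22 = 155.44 ppm.
Deficit to target: 187 − 155.44 = 31.56 mg/L.
As CaCO₃: 31.56 mg/L × 502,000 L = 15,840 g; ÷ 50 g/eq ÷ 2 = 158.4 mol Na₂CO₃.
Mass: 158.4 × 106 = 16,790 g.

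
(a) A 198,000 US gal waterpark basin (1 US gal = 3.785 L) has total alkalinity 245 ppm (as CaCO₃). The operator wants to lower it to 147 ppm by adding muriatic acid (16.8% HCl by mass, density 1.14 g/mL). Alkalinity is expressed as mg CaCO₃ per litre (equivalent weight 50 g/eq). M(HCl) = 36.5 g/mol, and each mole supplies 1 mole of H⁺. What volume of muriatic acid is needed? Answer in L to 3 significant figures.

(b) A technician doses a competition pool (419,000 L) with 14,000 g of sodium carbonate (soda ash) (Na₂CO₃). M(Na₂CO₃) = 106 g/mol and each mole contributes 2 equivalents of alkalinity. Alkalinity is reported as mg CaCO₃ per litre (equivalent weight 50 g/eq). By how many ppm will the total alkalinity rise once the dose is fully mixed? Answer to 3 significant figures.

(a) Volume: 198,000 US gal × 3.785 L/gal = 749,430 L.
(a) Alkalinity to neutralize: (245 − 147) = 98 mg/L as CaCO₃ × 749,430 L = 73,440 g as CaCO₃.
(a) Equivalents of H⁺ required: 73,440 ÷ 50 g/eq = 1469 eq = 1469 mol HCl.
(a) Mass of HCl: 1469 × 36.5 = 53,610 g.
(a) Mass of 16.8% solution: 53,610 / 0.168 = 319,100 g.
(a) Volume: 319,100 g ÷ 1.14 g/mL = 279,900 mL.

(b) Moles of Na₂CO₃: 14,000 g ÷ 106 g/mol = 132.1 mol → 264.2 eq of alkalinity.
(b) As CaCO₃: 264.2 eq × 50 g/eq = 13,210 g.
(b) Rise: 13,210 g / 419,000 L × 1000 = 31.52 mg/L.

(a) 280 L; (b) 31.5 ppm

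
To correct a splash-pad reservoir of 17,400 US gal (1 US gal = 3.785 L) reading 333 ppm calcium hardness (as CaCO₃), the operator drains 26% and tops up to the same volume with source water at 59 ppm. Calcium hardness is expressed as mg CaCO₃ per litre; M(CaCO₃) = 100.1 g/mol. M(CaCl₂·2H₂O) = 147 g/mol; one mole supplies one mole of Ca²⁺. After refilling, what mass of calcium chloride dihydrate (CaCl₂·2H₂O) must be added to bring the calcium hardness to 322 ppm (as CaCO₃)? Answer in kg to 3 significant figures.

5.83 kg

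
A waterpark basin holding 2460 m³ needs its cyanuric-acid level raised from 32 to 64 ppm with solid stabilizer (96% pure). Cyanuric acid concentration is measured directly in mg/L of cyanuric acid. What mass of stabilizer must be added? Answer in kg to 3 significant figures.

82.0 kg

Volume: 2460 m³ = 2,460,000 L.
CYA to add: (64 − 32) = 32 mg/L × 2,460,000 L = 78,720 g cyanuric acid.
At 96% purity: 78,720 / 0.96 = 82,000 g product.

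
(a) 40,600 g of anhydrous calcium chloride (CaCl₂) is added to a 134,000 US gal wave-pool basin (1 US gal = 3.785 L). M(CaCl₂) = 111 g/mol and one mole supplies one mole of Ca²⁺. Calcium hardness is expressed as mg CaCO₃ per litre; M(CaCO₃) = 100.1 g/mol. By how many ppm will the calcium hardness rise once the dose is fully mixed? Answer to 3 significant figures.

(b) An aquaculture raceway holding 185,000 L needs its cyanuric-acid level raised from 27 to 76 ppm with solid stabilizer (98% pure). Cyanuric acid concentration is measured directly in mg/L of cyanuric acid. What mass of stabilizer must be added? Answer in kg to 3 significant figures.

(a) 72.2 ppm; (b) 9.25 kg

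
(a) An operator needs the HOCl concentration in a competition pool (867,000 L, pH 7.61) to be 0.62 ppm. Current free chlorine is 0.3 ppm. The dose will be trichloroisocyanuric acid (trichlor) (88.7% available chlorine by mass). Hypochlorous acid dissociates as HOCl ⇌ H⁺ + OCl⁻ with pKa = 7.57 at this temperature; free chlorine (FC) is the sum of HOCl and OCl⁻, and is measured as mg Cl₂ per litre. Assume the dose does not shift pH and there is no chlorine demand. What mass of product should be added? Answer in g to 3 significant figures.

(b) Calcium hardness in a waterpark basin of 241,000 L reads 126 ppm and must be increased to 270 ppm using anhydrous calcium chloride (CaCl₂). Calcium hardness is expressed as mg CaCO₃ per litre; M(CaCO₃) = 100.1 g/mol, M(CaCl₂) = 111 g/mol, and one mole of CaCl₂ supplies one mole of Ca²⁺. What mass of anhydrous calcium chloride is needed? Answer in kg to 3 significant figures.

(a) [OCl⁻]/[HOCl] = 10^(pH − pKa) = 10^(7.61 − 7.57) = 1.096; fraction as HOCl = 1/(1 + 1.096) = 0.477.
(a) Free chlorine required for 0.62 ppm HOCl: 0.62 / 0.477 = 1.3 ppm.
(a) FC to add: 1.3 − 0.3 = 0.9998 mg/L as Cl₂.
(a) Cl₂ equivalent: 0.9998 mg/L × 867,000 L = 866.8 g.
(a) Product at 88.7% available Cl: 866.8 / 0.887 = 977.3 g.

(b) Hardness to add: (270 − 126) = 144 mg/L as CaCO₃ × 241,000 L = 34,700 g as CaCO₃.
(b) Moles of Ca²⁺ (1 mol Ca²⁺ ≡ 1 mol CaCO₃): 34,700 / 100.1 g/mol = 346.7 mol.
(b) Mass of CaCl₂: 346.7 × 111 = 38,480 g.

(a) 977 g; (b) 38.5 kg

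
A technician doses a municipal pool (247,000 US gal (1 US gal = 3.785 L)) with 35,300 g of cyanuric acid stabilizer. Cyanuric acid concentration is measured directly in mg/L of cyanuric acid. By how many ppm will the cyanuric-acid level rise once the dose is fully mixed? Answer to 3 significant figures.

Volume: 247,000 US gal × 3.785 L/gal = 934,895 L.
Rise: 35,300 g / 934,895 L × 1000 = 37.76 mg/L.

37.8 ppm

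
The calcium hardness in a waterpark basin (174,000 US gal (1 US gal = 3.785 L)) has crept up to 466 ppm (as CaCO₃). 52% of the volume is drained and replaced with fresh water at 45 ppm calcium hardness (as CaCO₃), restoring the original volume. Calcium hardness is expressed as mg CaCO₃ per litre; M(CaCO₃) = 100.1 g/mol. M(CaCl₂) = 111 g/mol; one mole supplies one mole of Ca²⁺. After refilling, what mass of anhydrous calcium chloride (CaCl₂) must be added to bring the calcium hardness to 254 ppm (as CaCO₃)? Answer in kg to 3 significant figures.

5.05 kg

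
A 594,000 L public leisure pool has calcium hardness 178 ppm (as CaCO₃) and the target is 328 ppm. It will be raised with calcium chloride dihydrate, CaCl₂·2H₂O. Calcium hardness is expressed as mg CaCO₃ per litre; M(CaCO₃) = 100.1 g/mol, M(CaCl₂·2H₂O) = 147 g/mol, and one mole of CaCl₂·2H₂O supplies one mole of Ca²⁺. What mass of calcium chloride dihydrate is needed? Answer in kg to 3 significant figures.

131 kg

Hardness to add: (328 − 178) = 150 mg/L as CaCO₃ × 594,000 L = 89,100 g as CaCO₃.
Moles of Ca²⁺ (1 mol Ca²⁺ ≡ 1 mol CaCO₃): 89,100 / 100.1 g/mol = 890.1 mol.
Mass of CaCl₂·2H₂O: 890.1 × 147 = 130,800 g.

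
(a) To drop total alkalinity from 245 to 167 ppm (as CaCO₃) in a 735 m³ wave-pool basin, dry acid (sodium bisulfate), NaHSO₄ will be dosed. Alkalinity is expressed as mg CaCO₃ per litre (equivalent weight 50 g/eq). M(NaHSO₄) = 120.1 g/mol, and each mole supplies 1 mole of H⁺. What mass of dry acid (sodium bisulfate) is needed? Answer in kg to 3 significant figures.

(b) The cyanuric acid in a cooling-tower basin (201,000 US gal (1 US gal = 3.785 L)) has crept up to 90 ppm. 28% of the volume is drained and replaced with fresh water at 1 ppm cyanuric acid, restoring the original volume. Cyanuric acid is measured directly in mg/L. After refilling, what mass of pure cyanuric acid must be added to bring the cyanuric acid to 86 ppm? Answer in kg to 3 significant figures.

(a) 138 kg; (b) 15.9 kg

(a) Volume: 735 m³ = 735,000 L.
(a) Alkalinity to neutralize: (245 − 167) = 78 mg/L as CaCO₃ × 735,000 L = 57,330 g as CaCO₃.
(a) Equivalents of H⁺ required: 57,330 ÷ 50 g/eq = 1147 eq = 1147 mol NaHSO₄.
(a) Mass of NaHSO₄: 1147 × 120.1 = 137,700 g.

(b) Volume: 201,000 US gal × 3.785 L/gal = 760,785 L.
(b) After draining 28% and refilling: 90 × 0.72 + 1 × 0.28 = 65.08 ppm.
(b) Deficit to target: 86 − 65.08 = 20.92 mg/L.
(b) Mass: 20.92 mg/L × 760,785 L = 15,920 g cyanuric acid.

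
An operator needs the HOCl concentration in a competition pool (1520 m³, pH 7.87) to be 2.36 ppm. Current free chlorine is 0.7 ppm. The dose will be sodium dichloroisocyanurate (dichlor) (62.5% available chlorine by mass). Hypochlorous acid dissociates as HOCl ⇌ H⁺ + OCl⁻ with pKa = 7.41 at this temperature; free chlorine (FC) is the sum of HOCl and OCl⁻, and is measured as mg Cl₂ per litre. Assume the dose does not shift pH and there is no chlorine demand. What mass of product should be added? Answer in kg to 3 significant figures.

20.6 kg

Volume: 1520 m³ = 1,520,000 L.
[OCl⁻]/[HOCl] = 10^(pH − pKa) = 10^(7.87 − 7.41) = 2.884; fraction as HOCl = 1/(1 + 2.884) = 0.2575.
Free chlorine required for 2.36 ppm HOCl: 2.36 / 0.2575 = 9.166 ppm.
FC to add: 9.166 − 0.7 = 8.466 mg/L as Cl₂.
Cl₂ equivalent: 8.466 mg/L × 1,520,000 L = 12,870 g.
Product at 62.5% available Cl: 12,870 / 0.625 = 20,590 g.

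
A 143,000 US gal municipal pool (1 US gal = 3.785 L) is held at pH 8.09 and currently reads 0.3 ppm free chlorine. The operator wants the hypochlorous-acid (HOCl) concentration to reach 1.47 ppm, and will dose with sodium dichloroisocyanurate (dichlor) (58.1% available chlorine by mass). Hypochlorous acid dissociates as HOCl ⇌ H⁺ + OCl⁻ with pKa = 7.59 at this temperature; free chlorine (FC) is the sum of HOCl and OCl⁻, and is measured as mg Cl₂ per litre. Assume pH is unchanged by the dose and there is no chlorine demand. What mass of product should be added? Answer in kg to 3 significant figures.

5.42 kg

Volume: 143,000 US gal × 3.785 L/gal = 541,255 L.
[OCl⁻]/[HOCl] = 10^(pH − pKa) = 10^(8.09 − 7.59) = 3.162; fraction as HOCl = 1/(1 + 3.162) = 0.2403.
Free chlorine required for 1.47 ppm HOCl: 1.47 / 0.2403 = 6.119 ppm.
FC to add: 6.119 − 0.3 = 5.819 mg/L as Cl₂.
Cl₂ equivalent: 5.819 mg/L × 541,255 L = 3149 g.
Product at 58.1% available Cl: 3149 / 0.581 = 5421 g.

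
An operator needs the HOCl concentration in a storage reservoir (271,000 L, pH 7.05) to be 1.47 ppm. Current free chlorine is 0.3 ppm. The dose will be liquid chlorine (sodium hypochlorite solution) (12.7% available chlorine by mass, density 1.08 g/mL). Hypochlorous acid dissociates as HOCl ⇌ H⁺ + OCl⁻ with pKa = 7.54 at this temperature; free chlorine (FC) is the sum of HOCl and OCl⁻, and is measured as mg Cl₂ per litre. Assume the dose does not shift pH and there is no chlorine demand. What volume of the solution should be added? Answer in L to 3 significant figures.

3.25 L

[OCl⁻]/[HOCl] = 10^(pH − pKa) = 10^(7.05 − 7.54) = 0.3236; fraction as HOCl = 1/(1 + 0.3236) = 0.7555.
Free chlorine required for 1.47 ppm HOCl: 1.47 / 0.7555 = 1.946 ppm.
FC to add: 1.946 − 0.3 = 1.646 mg/L as Cl₂.
Cl₂ equivalent: 1.646 mg/L × 271,000 L = 446 g.
Product at 12.7% available Cl: 446 / 0.127 = 3512 g.
Volume: 3512 g ÷ 1.08 g/mL = 3252 mL.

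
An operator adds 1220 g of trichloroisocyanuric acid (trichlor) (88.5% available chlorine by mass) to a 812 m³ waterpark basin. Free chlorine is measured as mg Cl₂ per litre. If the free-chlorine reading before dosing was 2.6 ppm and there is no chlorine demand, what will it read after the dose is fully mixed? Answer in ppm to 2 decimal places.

Volume: 812 m³ = 812,000 L.
Available chlorine delivered: 1220 g × 0.885 = 1080 g as Cl₂.
Concentration rise: 1080 g / 812,000 L = 1.33 mg/L = 1.33 ppm.
Final FC: 2.6 + 1.33 = 3.93 ppm.

3.93 ppm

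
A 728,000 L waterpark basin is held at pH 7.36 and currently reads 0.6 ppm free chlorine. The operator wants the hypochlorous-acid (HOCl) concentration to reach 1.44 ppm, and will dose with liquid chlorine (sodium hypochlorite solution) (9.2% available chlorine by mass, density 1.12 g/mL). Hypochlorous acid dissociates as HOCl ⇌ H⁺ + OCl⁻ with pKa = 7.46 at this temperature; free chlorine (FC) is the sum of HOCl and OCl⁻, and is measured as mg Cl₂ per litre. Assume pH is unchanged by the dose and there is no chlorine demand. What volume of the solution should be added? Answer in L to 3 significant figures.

14.0 L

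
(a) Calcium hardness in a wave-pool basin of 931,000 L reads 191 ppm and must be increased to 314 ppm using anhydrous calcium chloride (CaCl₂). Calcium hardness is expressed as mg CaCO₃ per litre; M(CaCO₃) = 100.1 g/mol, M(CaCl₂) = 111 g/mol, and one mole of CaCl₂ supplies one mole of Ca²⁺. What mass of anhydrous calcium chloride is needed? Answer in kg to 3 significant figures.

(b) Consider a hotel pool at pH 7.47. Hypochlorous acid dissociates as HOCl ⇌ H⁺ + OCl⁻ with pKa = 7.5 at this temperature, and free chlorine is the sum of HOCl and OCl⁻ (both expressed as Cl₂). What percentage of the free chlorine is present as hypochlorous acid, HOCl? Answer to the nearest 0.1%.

(a) Hardness to add: (314 − 191) = 123 mg/L as CaCO₃ × 931,000 L = 114,500 g as CaCO₃.
(a) Moles of Ca²⁺ (1 mol Ca²⁺ ≡ 1 mol CaCO₃): 114,500 / 100.1 g/mol = 1144 mol.
(a) Mass of CaCl₂: 1144 × 111 = 127,000 g.

(b) [OCl⁻]/[HOCl] = 10^(pH − pKa) = 10^(7.47 − 7.5) = 10^-0.03 = 0.9333.
(b) Fraction as HOCl = 1 / (1 + 0.9333) = 0.5173.

(a) 127 kg; (b) 51.7%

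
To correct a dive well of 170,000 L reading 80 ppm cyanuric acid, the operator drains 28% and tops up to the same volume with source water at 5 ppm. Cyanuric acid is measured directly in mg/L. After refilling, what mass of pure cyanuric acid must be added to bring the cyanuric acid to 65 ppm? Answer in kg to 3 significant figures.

1.02 kg

After draining 28% and refilling: 80 × 0.72 + 5 × 0.28 = 59 ppm.
Deficit to target: 65 − 59 = 6 mg/L.
Mass: 6 mg/L × 170,000 L = 1020 g cyanuric acid.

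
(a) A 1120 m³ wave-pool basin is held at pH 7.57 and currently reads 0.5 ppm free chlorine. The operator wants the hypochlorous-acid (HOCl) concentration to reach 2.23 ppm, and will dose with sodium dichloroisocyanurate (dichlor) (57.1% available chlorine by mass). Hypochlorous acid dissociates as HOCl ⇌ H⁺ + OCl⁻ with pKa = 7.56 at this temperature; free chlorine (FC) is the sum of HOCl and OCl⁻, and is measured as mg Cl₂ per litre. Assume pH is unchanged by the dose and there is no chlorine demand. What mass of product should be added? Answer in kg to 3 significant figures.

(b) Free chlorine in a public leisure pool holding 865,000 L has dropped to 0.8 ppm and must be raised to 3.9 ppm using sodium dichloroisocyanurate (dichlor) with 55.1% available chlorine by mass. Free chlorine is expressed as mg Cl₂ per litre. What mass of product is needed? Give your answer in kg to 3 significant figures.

(a) 7.87 kg; (b) 4.87 kg

(a) Volume: 1120 m³ = 1,120,000 L.
(a) [OCl⁻]/[HOCl] = 10^(pH − pKa) = 10^(7.57 − 7.56) = 1.023; fraction as HOCl = 1/(1 + 1.023) = 0.4942.
(a) Free chlorine required for 2.23 ppm HOCl: 2.23 / 0.4942 = 4.512 ppm.
(a) FC to add: 4.512 − 0.5 = 4.012 mg/L as Cl₂.
(a) Cl₂ equivalent: 4.012 mg/L × 1,120,000 L = 4493 g.
(a) Product at 57.1% available Cl: 4493 / 0.571 = 7869 g.

(b) Chlorine deficit: 3.9 − 0.8 = 3.1 ppm = 3.1 mg/L as Cl₂.
(b) Cl₂ equivalent needed: 3.1 mg/L × 865,000 L = 2,682,000 mg = 2682 g.
(b) Product at 55.1% available chlorine: 2682 / 0.551 = 4867 g.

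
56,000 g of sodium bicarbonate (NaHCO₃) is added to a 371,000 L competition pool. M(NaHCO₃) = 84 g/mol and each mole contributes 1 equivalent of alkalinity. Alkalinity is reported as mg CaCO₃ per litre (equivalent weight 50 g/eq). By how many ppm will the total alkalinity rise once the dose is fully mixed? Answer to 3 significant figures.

89.8 ppm

Moles of NaHCO₃: 56,000 g ÷ 84 g/mol = 666.7 mol → 666.7 eq of alkalinity.
As CaCO₃: 666.7 eq × 50 g/eq = 33,330 g.
Rise: 33,330 g / 371,000 L × 1000 = 89.85 mg/L.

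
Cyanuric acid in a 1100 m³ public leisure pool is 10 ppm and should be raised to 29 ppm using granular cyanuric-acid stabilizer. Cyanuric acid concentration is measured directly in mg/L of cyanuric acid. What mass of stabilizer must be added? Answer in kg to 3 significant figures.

20.9 kg

Volume: 1100 m³ = 1,100,000 L.
CYA to add: (29 − 10) = 19 mg/L × 1,100,000 L = 20,900 g cyanuric acid.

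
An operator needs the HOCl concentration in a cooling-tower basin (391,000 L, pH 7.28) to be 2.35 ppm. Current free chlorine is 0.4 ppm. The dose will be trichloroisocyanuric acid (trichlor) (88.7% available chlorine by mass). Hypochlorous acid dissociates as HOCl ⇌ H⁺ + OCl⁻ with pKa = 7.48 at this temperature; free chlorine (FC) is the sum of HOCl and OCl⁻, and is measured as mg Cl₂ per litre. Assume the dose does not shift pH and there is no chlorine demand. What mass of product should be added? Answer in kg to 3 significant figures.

[OCl⁻]/[HOCl] = 10^(pH − pKa) = 10^(7.28 − 7.48) = 0.631; fraction as HOCl = 1/(1 + 0.631) = 0.6131.
Free chlorine required for 2.35 ppm HOCl: 2.35 / 0.6131 = 3.833 ppm.
FC to add: 3.833 − 0.4 = 3.433 mg/L as Cl₂.
Cl₂ equivalent: 3.433 mg/L × 391,000 L = 1342 g.
Product at 88.7% available Cl: 1342 / 0.887 = 1513 g.

1.51 kg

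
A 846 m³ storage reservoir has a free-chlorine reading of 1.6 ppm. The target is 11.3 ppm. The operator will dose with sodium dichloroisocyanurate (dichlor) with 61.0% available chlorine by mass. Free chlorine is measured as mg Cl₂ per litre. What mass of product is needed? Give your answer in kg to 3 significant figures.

Volume: 846 m³ = 846,000 L.
Chlorine deficit: 11.3 − 1.6 = 9.7 ppm = 9.7 mg/L as Cl₂.
Cl₂ equivalent needed: 9.7 mg/L × 846,000 L = 8,206,000 mg = 8206 g.
Product at 61.0% available chlorine: 8206 / 0.61 = 13,450 g.

13.5 kg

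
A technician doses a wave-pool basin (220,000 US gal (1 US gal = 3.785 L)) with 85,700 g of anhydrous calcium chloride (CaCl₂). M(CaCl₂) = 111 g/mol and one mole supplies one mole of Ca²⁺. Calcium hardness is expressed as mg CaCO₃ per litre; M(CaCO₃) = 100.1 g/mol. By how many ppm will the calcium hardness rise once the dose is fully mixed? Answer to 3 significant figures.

Volume: 220,000 US gal × 3.785 L/gal = 832,700 L.
Moles of Ca²⁺: 85,700 g ÷ 111 g/mol = 772.1 mol.
As CaCO₃: 772.1 mol × 100.1 g/mol = 77,280 g.
Rise: 77,280 g / 832,700 L × 1000 = 92.81 mg/L.

92.8 ppm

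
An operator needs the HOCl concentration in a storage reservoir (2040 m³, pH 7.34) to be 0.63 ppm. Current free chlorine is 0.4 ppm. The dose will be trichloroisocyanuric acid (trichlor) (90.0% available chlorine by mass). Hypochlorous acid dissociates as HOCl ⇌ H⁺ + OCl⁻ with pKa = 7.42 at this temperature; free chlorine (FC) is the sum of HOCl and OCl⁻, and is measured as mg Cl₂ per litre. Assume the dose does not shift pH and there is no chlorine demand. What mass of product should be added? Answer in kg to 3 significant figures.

Volume: 2040 m³ = 2,040,000 L.
[OCl⁻]/[HOCl] = 10^(pH − pKa) = 10^(7.34 − 7.42) = 0.8318; fraction as HOCl = 1/(1 + 0.8318) = 0.5459.
Free chlorine required for 0.63 ppm HOCl: 0.63 / 0.5459 = 1.154 ppm.
FC to add: 1.154 − 0.4 = 0.754 mg/L as Cl₂.
Cl₂ equivalent: 0.754 mg/L × 2,040,000 L = 1538 g.
Product at 90.0% available Cl: 1538 / 0.9 = 1709 g.

1.71 kg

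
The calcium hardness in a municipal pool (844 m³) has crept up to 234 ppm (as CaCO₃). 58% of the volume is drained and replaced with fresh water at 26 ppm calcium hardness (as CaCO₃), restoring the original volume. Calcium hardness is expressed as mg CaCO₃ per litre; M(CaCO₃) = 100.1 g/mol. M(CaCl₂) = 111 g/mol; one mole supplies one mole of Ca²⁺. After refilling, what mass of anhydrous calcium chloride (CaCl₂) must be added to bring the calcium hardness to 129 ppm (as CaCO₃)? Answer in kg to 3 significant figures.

Volume: 844 m³ = 844,000 L.
After draining 58% and refilling: 234 × 0.42 + 26 × 0.58 = 113.36 ppm.
Deficit to target: 129 − 113.36 = 15.64 mg/L.
As CaCO₃: 15.64 mg/L × 844,000 L = 13,200 g; ÷ 100.1 = 131.9 mol Ca²⁺.
Mass: 131.9 × 111 = 14,640 g.

14.6 kg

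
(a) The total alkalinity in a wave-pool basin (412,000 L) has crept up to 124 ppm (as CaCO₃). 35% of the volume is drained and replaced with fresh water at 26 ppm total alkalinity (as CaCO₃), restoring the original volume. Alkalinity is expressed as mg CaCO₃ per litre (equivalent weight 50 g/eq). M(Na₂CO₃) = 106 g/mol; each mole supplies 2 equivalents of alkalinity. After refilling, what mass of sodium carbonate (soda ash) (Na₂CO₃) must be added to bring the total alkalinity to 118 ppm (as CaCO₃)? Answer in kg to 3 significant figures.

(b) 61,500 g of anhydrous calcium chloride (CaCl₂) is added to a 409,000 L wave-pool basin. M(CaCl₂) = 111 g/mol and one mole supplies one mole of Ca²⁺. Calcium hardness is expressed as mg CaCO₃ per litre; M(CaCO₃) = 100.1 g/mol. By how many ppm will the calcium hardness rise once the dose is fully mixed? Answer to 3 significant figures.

(a) 12.4 kg; (b) 136 ppm

(a) After draining 35% and refilling: 124 × 0.65 + 26 × 0.35 = 89.7 ppm.
(a) Deficit to target: 118 − 89.7 = 28.3 mg/L.
(a) As CaCO₃: 28.3 mg/L × 412,000 L = 11,660 g; ÷ 50 g/eq ÷ 2 = 116.6 mol Na₂CO₃.
(a) Mass: 116.6 × 106 = 12,360 g.

(b) Moles of Ca²⁺: 61,500 g ÷ 111 g/mol = 554.1 mol.
(b) As CaCO₃: 554.1 mol × 100.1 g/mol = 55,460 g.
(b) Rise: 55,460 g / 409,000 L × 1000 = 135.6 mg/L.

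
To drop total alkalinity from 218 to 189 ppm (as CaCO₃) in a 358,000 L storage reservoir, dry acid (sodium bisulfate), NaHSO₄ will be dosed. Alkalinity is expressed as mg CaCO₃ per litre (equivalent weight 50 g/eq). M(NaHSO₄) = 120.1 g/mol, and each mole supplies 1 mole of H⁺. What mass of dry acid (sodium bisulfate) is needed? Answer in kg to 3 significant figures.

Alkalinity to neutralize: (218 − 189) = 29 mg/L as CaCO₃ × 358,000 L = 10,380 g as CaCO₃.
Equivalents of H⁺ required: 10,380 ÷ 50 g/eq = 207.6 eq = 207.6 mol NaHSO₄.
Mass of NaHSO₄: 207.6 × 120.1 = 24,940 g.

24.9 kg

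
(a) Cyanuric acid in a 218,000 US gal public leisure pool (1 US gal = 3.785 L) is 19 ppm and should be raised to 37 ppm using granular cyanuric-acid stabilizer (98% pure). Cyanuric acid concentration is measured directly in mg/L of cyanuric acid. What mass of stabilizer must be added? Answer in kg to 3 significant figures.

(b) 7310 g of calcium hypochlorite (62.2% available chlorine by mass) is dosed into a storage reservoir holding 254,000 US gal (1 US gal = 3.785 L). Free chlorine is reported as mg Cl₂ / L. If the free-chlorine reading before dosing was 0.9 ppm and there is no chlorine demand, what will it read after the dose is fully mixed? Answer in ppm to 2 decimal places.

(a) Volume: 218,000 US gal × 3.785 L/gal = 825,130 L.
(a) CYA to add: (37 − 19) = 18 mg/L × 825,130 L = 14,850 g cyanuric acid.
(a) At 98% purity: 14,850 / 0.98 = 15,160 g product.

(b) Volume: 254,000 US gal × 3.785 L/gal = 961,390 L.
(b) Available chlorine delivered: 7310 g × 0.622 = 4547 g as Cl₂.
(b) Concentration rise: 4547 g / 961,390 L = 4.729 mg/L = 4.73 ppm.
(b) Final FC: 0.9 + 4.73 = 5.63 ppm.

(a) 15.2 kg; (b) 5.63 ppm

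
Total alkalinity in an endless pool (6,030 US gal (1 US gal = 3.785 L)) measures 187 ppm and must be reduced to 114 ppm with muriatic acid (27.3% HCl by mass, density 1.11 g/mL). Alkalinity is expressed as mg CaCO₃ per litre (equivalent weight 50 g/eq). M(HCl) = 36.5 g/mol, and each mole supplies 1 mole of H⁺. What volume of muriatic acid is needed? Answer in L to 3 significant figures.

4.01 L

Volume: 6,030 US gal × 3.785 L/gal = 22,824 L.
Alkalinity to neutralize: (187 − 114) = 73 mg/L as CaCO₃ × 22,824 L = 1666 g as CaCO₃.
Equivalents of H⁺ required: 1666 ÷ 50 g/eq = 33.32 eq = 33.32 mol HCl.
Mass of HCl: 33.32 × 36.5 = 1216 g.
Mass of 27.3% solution: 1216 / 0.273 = 4455 g.
Volume: 4455 g ÷ 1.11 g/mL = 4014 mL.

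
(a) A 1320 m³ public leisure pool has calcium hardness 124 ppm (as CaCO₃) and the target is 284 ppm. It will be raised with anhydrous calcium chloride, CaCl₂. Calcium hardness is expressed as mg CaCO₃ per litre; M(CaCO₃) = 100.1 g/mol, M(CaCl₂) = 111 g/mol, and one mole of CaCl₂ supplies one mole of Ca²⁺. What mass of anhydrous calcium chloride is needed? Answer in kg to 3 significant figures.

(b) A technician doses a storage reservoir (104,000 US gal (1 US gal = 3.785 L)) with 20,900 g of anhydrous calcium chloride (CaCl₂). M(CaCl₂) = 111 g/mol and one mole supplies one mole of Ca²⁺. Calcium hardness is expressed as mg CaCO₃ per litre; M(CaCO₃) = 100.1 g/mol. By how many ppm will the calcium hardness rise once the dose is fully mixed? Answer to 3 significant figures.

(a) 234 kg; (b) 47.9 ppm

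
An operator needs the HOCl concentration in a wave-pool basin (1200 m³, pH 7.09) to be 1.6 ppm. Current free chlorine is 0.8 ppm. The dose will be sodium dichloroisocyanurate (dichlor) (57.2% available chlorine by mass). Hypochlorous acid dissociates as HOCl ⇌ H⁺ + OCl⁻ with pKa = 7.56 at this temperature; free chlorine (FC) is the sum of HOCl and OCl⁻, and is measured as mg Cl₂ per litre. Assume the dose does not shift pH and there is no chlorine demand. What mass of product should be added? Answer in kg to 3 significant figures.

2.82 kg

Volume: 1200 m³ = 1,200,000 L.
[OCl⁻]/[HOCl] = 10^(pH − pKa) = 10^(7.09 − 7.56) = 0.3388; fraction as HOCl = 1/(1 + 0.3388) = 0.7469.
Free chlorine required for 1.6 ppm HOCl: 1.6 / 0.7469 = 2.142 ppm.
FC to add: 2.142 − 0.8 = 1.342 mg/L as Cl₂.
Cl₂ equivalent: 1.342 mg/L × 1,200,000 L = 1611 g.
Product at 57.2% available Cl: 1611 / 0.572 = 2816 g.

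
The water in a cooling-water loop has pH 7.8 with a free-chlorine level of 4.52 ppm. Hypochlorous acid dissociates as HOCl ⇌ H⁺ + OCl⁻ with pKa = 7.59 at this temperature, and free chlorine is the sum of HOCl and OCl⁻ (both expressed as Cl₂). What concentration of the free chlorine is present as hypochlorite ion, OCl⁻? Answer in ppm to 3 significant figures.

[OCl⁻]/[HOCl] = 10^(pH − pKa) = 10^(7.8 − 7.59) = 10^0.21 = 1.622.
Fraction as HOCl = 1 / (1 + 1.622) = 0.3814.
OCl⁻ = (1 − 0.3814) × 4.52 ppm = 2.796 ppm.

2.80 ppm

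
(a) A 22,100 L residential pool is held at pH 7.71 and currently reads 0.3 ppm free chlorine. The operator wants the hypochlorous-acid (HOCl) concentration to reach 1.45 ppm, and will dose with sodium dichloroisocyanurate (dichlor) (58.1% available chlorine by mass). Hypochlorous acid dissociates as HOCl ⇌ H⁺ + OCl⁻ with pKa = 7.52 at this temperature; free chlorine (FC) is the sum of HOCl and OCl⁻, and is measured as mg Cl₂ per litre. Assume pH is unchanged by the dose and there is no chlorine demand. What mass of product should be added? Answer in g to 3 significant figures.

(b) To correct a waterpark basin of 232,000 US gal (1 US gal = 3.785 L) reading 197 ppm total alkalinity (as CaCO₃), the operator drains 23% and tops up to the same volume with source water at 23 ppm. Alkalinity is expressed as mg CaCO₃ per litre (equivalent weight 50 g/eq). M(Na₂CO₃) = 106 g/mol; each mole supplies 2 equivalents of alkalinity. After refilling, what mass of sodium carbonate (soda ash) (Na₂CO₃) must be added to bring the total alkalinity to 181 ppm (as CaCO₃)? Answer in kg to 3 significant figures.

(a) 129 g; (b) 22.4 kg

(a) [OCl⁻]/[HOCl] = 10^(pH − pKa) = 10^(7.71 − 7.52) = 1.549; fraction as HOCl = 1/(1 + 1.549) = 0.3923.
(a) Free chlorine required for 1.45 ppm HOCl: 1.45 / 0.3923 = 3.696 ppm.
(a) FC to add: 3.696 − 0.3 = 3.396 mg/L as Cl₂.
(a) Cl₂ equivalent: 3.396 mg/L × 22,100 L = 75.05 g.
(a) Product at 58.1% available Cl: 75.05 / 0.581 = 129.2 g.

(b) Volume: 232,000 US gal × 3.785 L/gal = 878,120 L.
(b) After draining 23% and refilling: 197 × 0.77 + 23 × 0.23 = 156.98 ppm.
(b) Deficit to target: 181 − 156.98 = 24.02 mg/L.
(b) As CaCO₃: 24.02 mg/L × 878,120 L = 21,090 g; ÷ 50 g/eq ÷ 2 = 210.9 mol Na₂CO₃.
(b) Mass: 210.9 × 106 = 22,360 g.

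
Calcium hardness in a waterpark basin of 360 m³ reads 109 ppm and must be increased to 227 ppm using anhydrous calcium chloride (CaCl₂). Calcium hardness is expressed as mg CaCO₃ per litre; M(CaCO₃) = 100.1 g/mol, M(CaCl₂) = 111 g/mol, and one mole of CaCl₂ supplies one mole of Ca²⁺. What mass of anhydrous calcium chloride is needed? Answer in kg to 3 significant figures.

47.1 kg

Volume: 360 m³ = 360,000 L.
Hardness to add: (227 − 109) = 118 mg/L as CaCO₃ × 360,000 L = 42,480 g as CaCO₃.
Moles of Ca²⁺ (1 mol Ca²⁺ ≡ 1 mol CaCO₃): 42,480 / 100.1 g/mol = 424.4 mol.
Mass of CaCl₂: 424.4 × 111 = 47,110 g.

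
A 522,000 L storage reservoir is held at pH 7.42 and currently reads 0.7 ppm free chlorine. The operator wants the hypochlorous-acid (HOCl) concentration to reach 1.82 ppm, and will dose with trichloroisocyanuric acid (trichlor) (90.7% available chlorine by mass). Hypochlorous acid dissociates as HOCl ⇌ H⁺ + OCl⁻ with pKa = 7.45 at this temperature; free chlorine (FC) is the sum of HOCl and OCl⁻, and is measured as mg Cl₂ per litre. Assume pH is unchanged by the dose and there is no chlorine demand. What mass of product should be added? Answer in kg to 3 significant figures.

[OCl⁻]/[HOCl] = 10^(pH − pKa) = 10^(7.42 − 7.45) = 0.9333; fraction as HOCl = 1/(1 + 0.9333) = 0.5173.
Free chlorine required for 1.82 ppm HOCl: 1.82 / 0.5173 = 3.519 ppm.
FC to add: 3.519 − 0.7 = 2.819 mg/L as Cl₂.
Cl₂ equivalent: 2.819 mg/L × 522,000 L = 1471 g.
Product at 90.7% available Cl: 1471 / 0.907 = 1622 g.

1.62 kg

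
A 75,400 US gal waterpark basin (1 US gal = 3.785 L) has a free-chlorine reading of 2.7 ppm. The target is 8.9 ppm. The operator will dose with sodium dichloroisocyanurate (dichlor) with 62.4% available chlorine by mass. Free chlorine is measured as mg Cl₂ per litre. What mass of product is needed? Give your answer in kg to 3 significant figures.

Volume: 75,400 US gal × 3.785 L/gal = 285,389 L.
Chlorine deficit: 8.9 − 2.7 = 6.2 ppm = 6.2 mg/L as Cl₂.
Cl₂ equivalent needed: 6.2 mg/L × 285,389 L = 1,769,000 mg = 1769 g.
Product at 62.4% available chlorine: 1769 / 0.624 = 2836 g.

2.84 kg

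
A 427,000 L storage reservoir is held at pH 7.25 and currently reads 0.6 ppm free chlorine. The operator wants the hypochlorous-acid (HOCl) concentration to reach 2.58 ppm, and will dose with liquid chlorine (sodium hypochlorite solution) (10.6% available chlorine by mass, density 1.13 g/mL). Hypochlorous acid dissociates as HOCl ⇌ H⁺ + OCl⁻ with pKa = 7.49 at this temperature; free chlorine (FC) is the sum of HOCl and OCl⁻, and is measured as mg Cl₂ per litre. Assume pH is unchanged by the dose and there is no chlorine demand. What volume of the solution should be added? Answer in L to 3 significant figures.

[OCl⁻]/[HOCl] = 10^(pH − pKa) = 10^(7.25 − 7.49) = 0.5754; fraction as HOCl = 1/(1 + 0.5754) = 0.6347.
Free chlorine required for 2.58 ppm HOCl: 2.58 / 0.6347 = 4.065 ppm.
FC to add: 4.065 − 0.6 = 3.465 mg/L as Cl₂.
Cl₂ equivalent: 3.465 mg/L × 427,000 L = 1479 g.
Product at 10.6% available Cl: 1479 / 0.106 = 13,960 g.
Volume: 13,960 g ÷ 1.13 g/mL = 12,350 mL.

12.4 L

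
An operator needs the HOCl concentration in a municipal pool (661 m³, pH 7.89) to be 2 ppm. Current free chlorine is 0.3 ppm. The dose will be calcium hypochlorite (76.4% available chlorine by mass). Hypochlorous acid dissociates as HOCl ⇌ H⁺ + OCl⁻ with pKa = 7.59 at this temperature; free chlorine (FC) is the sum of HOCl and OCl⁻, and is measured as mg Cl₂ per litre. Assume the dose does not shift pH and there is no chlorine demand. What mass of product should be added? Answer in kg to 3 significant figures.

Volume: 661 m³ = 661,000 L.
[OCl⁻]/[HOCl] = 10^(pH − pKa) = 10^(7.89 − 7.59) = 1.995; fraction as HOCl = 1/(1 + 1.995) = 0.3339.
Free chlorine required for 2 ppm HOCl: 2 / 0.3339 = 5.991 ppm.
FC to add: 5.991 − 0.3 = 5.691 mg/L as Cl₂.
Cl₂ equivalent: 5.691 mg/L × 661,000 L = 3761 g.
Product at 76.4% available Cl: 3761 / 0.764 = 4923 g.

4.92 kg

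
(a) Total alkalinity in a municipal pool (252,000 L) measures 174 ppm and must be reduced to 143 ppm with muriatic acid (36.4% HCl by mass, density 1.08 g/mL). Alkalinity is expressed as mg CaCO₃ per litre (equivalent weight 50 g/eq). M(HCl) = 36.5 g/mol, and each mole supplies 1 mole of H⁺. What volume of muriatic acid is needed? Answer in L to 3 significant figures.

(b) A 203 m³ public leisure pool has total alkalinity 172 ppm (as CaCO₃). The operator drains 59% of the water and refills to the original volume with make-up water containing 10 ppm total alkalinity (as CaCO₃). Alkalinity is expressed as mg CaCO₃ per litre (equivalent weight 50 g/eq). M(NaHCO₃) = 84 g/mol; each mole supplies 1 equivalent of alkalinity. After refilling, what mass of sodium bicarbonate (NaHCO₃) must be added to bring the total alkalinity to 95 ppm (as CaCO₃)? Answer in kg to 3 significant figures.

(a) Alkalinity to neutralize: (174 − 143) = 31 mg/L as CaCO₃ × 252,000 L = 7812 g as CaCO₃.
(a) Equivalents of H⁺ required: 7812 ÷ 50 g/eq = 156.2 eq = 156.2 mol HCl.
(a) Mass of HCl: 156.2 × 36.5 = 5703 g.
(a) Mass of 36.4% solution: 5703 / 0.364 = 15,670 g.
(a) Volume: 15,670 g ÷ 1.08 g/mL = 14,510 mL.

(b) Volume: 203 m³ = 203,000 L.
(b) After draining 59% and refilling: 172 × 0.41 + 10 × 0.59 = 76.42 ppm.
(b) Deficit to target: 95 − 76.42 = 18.58 mg/L.
(b) As CaCO₃: 18.58 mg/L × 203,000 L = 3772 g; ÷ 50 g/eq ÷ 1 = 75.43 mol NaHCO₃.
(b) Mass: 75.43 × 84 = 6337 g.

(a) 14.5 L; (b) 6.34 kg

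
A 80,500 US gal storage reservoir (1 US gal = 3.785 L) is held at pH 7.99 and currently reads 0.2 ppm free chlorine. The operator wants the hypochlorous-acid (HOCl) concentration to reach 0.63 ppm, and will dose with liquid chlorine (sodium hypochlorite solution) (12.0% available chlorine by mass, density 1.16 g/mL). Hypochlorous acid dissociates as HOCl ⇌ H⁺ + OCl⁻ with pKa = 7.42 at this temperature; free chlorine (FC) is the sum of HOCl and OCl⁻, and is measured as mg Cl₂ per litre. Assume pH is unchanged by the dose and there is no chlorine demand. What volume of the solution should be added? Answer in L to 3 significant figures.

6.06 L

Volume: 80,500 US gal × 3.785 L/gal = 304,692 L.
[OCl⁻]/[HOCl] = 10^(pH − pKa) = 10^(7.99 − 7.42) = 3.715; fraction as HOCl = 1/(1 + 3.715) = 0.2121.
Free chlorine required for 0.63 ppm HOCl: 0.63 / 0.2121 = 2.971 ppm.
FC to add: 2.971 − 0.2 = 2.771 mg/L as Cl₂.
Cl₂ equivalent: 2.771 mg/L × 304,692 L = 844.2 g.
Product at 12.0% available Cl: 844.2 / 0.12 = 7035 g.
Volume: 7035 g ÷ 1.16 g/mL = 6065 mL.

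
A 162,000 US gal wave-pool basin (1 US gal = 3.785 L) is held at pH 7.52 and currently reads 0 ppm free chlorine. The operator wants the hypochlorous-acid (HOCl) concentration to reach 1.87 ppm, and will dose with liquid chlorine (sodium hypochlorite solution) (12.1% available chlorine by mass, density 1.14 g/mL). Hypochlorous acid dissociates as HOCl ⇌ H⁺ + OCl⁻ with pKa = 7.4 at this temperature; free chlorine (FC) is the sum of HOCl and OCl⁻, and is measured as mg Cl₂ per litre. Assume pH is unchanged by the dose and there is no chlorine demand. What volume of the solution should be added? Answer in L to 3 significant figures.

19.3 L

Volume: 162,000 US gal × 3.785 L/gal = 613,170 L.
[OCl⁻]/[HOCl] = 10^(pH − pKa) = 10^(7.52 − 7.4) = 1.318; fraction as HOCl = 1/(1 + 1.318) = 0.4314.
Free chlorine required for 1.87 ppm HOCl: 1.87 / 0.4314 = 4.335 ppm.
FC to add: 4.335 − 0 = 4.335 mg/L as Cl₂.
Cl₂ equivalent: 4.335 mg/L × 613,170 L = 2658 g.
Product at 12.1% available Cl: 2658 / 0.121 = 21,970 g.
Volume: 21,970 g ÷ 1.14 g/mL = 19,270 mL.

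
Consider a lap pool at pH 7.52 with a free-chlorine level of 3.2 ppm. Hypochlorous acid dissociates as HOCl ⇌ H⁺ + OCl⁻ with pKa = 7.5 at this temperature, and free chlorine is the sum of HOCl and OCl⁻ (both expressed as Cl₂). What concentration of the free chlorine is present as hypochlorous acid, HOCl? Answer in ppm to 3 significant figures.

[OCl⁻]/[HOCl] = 10^(pH − pKa) = 10^(7.52 − 7.5) = 10^0.02 = 1.047.
Fraction as HOCl = 1 / (1 + 1.047) = 0.4885.
HOCl = 0.4885 × 3.2 ppm = 1.563 ppm.

1.56 ppm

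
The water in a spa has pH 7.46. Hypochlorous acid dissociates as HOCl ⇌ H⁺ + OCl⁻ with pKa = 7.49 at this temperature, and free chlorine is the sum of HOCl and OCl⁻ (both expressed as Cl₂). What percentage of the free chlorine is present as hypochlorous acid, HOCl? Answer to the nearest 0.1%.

[OCl⁻]/[HOCl] = 10^(pH − pKa) = 10^(7.46 − 7.49) = 10^-0.03 = 0.9333.
Fraction as HOCl = 1 / (1 + 0.9333) = 0.5173.

51.7%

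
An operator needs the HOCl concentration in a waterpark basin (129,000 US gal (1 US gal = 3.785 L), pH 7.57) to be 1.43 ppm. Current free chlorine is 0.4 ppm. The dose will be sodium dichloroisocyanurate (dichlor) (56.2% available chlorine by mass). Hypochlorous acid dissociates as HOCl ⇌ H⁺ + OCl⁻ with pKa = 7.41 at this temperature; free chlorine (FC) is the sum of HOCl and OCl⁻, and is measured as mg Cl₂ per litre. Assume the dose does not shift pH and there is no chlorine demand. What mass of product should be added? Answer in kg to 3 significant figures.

Volume: 129,000 US gal × 3.785 L/gal = 488,265 L.
[OCl⁻]/[HOCl] = 10^(pH − pKa) = 10^(7.57 − 7.41) = 1.445; fraction as HOCl = 1/(1 + 1.445) = 0.4089.
Free chlorine required for 1.43 ppm HOCl: 1.43 / 0.4089 = 3.497 ppm.
FC to add: 3.497 − 0.4 = 3.097 mg/L as Cl₂.
Cl₂ equivalent: 3.097 mg/L × 488,265 L = 1512 g.
Product at 56.2% available Cl: 1512 / 0.562 = 2691 g.

2.69 kg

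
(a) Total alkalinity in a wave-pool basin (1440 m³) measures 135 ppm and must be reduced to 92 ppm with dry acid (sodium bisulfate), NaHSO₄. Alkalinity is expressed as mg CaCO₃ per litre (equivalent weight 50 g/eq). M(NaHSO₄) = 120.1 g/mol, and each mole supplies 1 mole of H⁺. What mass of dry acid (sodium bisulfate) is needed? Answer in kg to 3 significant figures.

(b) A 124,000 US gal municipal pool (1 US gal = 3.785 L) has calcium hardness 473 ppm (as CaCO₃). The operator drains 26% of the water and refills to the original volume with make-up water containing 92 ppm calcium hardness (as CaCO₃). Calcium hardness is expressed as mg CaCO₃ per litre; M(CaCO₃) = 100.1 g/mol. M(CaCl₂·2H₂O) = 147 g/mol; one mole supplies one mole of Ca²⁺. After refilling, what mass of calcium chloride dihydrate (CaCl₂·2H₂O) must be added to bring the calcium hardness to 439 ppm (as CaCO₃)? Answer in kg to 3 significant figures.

(a) 149 kg; (b) 44.8 kg

(a) Volume: 1440 m³ = 1,440,000 L.
(a) Alkalinity to neutralize: (135 − 92) = 43 mg/L as CaCO₃ × 1,440,000 L = 61,920 g as CaCO₃.
(a) Equivalents of H⁺ required: 61,920 ÷ 50 g/eq = 1238 eq = 1238 mol NaHSO₄.
(a) Mass of NaHSO₄: 1238 × 120.1 = 148,700 g.

(b) Volume: 124,000 US gal × 3.785 L/gal = 469,340 L.
(b) After draining 26% and refilling: 473 × 0.74 + 92 × 0.26 = 373.94 ppm.
(b) Deficit to target: 439 − 373.94 = 65.06 mg/L.
(b) As CaCO₃: 65.06 mg/L × 469,340 L = 30,540 g; ÷ 100.1 = 305 mol Ca²⁺.
(b) Mass: 305 × 147 = 44,840 g.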